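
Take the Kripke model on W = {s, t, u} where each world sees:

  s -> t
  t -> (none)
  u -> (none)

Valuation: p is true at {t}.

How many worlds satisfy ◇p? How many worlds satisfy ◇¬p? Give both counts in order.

1 and 0

For ◇p:
s: successors {t}; p there: t:T. ✓
t: no successors, so ◇p fails. ✗
u: no successors, so ◇p fails. ✗
— 1 world.
For ◇¬p:
s: successors {t}; ¬p there: t:F. ✗
t: no successors, so ◇¬p fails. ✗
u: no successors, so ◇¬p fails. ✗
— 0 worlds.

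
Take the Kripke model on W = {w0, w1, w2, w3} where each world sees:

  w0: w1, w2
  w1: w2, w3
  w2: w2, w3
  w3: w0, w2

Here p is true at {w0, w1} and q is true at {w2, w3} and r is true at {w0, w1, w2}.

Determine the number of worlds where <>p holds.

w0: successors {w1, w2}; p there: w1:T, w2:F. ✓
w1: successors {w2, w3}; p there: w2:F, w3:F. ✗
w2: successors {w2, w3}; p there: w2:F, w3:F. ✗
w3: successors {w0, w2}; p there: w0:T, w2:F. ✓
Satisfying worlds: {w0, w3}.

2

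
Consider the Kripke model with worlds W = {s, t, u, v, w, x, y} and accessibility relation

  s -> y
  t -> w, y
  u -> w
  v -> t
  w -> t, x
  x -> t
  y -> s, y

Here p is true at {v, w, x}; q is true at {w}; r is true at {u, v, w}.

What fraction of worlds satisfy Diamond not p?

6/7

s: successors {y}; not p there: y:T. ✓
t: successors {w, y}; not p there: w:F, y:T. ✓
u: successors {w}; not p there: w:F. ✗
v: successors {t}; not p there: t:T. ✓
w: successors {t, x}; not p there: t:T, x:F. ✓
x: successors {t}; not p there: t:T. ✓
y: successors {s, y}; not p there: s:T, y:T. ✓
That's 6 of 7 worlds, so 6/7.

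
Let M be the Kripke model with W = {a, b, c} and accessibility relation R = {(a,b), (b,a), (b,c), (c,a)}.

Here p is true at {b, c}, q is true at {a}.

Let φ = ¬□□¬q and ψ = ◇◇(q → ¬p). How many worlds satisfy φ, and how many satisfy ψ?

2 and 3

For ¬□□¬q:
a: □□¬q is F. ✓
b: □□¬q is F. ✓
c: □□¬q is T. ✗
— 2 worlds.
For ◇◇(q → ¬p):
a: successors {b}; ◇(q → ¬p) there: b:T. ✓
b: successors {a, c}; ◇(q → ¬p) there: a:T, c:T. ✓
c: successors {a}; ◇(q → ¬p) there: a:T. ✓
— 3 worlds.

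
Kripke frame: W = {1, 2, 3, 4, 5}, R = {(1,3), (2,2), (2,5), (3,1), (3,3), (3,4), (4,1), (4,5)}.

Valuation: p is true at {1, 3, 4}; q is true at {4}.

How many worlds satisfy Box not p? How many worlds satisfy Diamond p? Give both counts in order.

For Box not p:
1: successors {3}; not p there: 3:F. ✗
2: successors {2, 5}; not p there: 2:T, 5:T. ✓
3: successors {1, 3, 4}; not p there: 1:F, 3:F, 4:F. ✗
4: successors {1, 5}; not p there: 1:F, 5:T. ✗
5: no successors, so Box not p holds vacuously. ✓
— 2 worlds.
For Diamond p:
1: successors {3}; p there: 3:T. ✓
2: successors {2, 5}; p there: 2:F, 5:F. ✗
3: successors {1, 3, 4}; p there: 1:T, 3:T, 4:T. ✓
4: successors {1, 5}; p there: 1:T, 5:F. ✓
5: no successors, so Diamond p fails. ✗
— 3 worlds.

2 and 3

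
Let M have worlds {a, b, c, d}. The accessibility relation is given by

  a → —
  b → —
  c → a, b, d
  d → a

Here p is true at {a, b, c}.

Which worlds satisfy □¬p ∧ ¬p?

∅

a: □¬p is T, ¬p is F. ✗
b: □¬p is T, ¬p is F. ✗
c: □¬p is F, ¬p is F. ✗
d: □¬p is F, ¬p is T. ✗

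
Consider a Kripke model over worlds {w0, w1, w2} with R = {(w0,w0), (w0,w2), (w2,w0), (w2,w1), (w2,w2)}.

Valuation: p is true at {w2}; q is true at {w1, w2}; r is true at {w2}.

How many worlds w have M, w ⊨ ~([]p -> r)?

w0: []p -> r is T. ✗
w1: []p -> r is F. ✓
w2: []p -> r is T. ✗
Satisfying worlds: {w1}.

1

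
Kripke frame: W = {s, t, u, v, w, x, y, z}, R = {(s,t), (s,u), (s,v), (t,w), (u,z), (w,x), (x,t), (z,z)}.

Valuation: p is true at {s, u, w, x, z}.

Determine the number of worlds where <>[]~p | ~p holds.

s: <>[]~p is T, ~p is F. ✓
t: <>[]~p is F, ~p is T. ✓
u: <>[]~p is F, ~p is F. ✗
v: <>[]~p is F, ~p is T. ✓
w: <>[]~p is T, ~p is F. ✓
x: <>[]~p is F, ~p is F. ✗
y: <>[]~p is F, ~p is T. ✓
z: <>[]~p is F, ~p is F. ✗
Satisfying worlds: {s, t, v, w, y}.

5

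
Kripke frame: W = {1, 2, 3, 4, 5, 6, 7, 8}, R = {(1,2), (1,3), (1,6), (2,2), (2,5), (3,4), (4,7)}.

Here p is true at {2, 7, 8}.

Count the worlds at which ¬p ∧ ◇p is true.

1: ¬p is T, ◇p is T. ✓
2: ¬p is F, ◇p is T. ✗
3: ¬p is T, ◇p is F. ✗
4: ¬p is T, ◇p is T. ✓
5: ¬p is T, ◇p is F. ✗
6: ¬p is T, ◇p is F. ✗
7: ¬p is F, ◇p is F. ✗
8: ¬p is F, ◇p is F. ✗
Satisfying worlds: {1, 4}.

2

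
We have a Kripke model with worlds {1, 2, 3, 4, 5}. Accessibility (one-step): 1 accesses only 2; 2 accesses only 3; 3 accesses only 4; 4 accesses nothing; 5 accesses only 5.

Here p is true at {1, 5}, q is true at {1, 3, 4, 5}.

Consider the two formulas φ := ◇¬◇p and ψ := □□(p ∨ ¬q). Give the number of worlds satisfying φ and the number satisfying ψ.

3 and 3

For ◇¬◇p:
1: successors {2}; ¬◇p there: 2:T. ✓
2: successors {3}; ¬◇p there: 3:T. ✓
3: successors {4}; ¬◇p there: 4:T. ✓
4: no successors, so ◇¬◇p fails. ✗
5: successors {5}; ¬◇p there: 5:F. ✗
— 3 worlds.
For □□(p ∨ ¬q):
1: successors {2}; □(p ∨ ¬q) there: 2:F. ✗
2: successors {3}; □(p ∨ ¬q) there: 3:F. ✗
3: successors {4}; □(p ∨ ¬q) there: 4:T. ✓
4: no successors, so □□(p ∨ ¬q) holds vacuously. ✓
5: successors {5}; □(p ∨ ¬q) there: 5:T. ✓
— 3 worlds.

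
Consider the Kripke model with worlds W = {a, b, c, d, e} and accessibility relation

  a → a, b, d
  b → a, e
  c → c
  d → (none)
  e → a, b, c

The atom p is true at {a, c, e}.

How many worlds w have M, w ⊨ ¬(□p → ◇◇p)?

a: □p → ◇◇p is T. ✗
b: □p → ◇◇p is T. ✗
c: □p → ◇◇p is T. ✗
d: □p → ◇◇p is F. ✓
e: □p → ◇◇p is T. ✗
Satisfying worlds: {d}.

1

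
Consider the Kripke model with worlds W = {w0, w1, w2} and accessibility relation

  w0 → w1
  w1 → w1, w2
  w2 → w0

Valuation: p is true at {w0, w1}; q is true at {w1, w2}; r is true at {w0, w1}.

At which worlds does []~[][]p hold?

{w0, w2}

w0: successors {w1}; ~[][]p there: w1:T. ✓
w1: successors {w1, w2}; ~[][]p there: w1:T, w2:F. ✗
w2: successors {w0}; ~[][]p there: w0:T. ✓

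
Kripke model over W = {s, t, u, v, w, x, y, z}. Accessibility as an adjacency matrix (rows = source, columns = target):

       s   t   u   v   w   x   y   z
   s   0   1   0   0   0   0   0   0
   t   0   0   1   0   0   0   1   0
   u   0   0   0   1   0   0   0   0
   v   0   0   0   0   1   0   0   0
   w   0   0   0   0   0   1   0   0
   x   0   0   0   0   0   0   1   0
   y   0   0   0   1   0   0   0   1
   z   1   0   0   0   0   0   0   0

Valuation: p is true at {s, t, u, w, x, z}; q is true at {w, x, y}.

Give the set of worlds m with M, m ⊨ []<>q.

{s, u, v, w}

s: successors {t}; <>q there: t:T. ✓
t: successors {u, y}; <>q there: u:F, y:F. ✗
u: successors {v}; <>q there: v:T. ✓
v: successors {w}; <>q there: w:T. ✓
w: successors {x}; <>q there: x:T. ✓
x: successors {y}; <>q there: y:F. ✗
y: successors {v, z}; <>q there: v:T, z:F. ✗
z: successors {s}; <>q there: s:F. ✗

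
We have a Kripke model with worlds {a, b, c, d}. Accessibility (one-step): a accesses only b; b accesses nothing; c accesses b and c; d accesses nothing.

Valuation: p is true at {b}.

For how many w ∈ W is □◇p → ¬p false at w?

a: □◇p is F, ¬p is T. ✓
b: □◇p is T, ¬p is F. ✗
c: □◇p is F, ¬p is T. ✓
d: □◇p is T, ¬p is T. ✓
Satisfying worlds: {a, c, d}.
So □◇p → ¬p fails at the other 1 world.

1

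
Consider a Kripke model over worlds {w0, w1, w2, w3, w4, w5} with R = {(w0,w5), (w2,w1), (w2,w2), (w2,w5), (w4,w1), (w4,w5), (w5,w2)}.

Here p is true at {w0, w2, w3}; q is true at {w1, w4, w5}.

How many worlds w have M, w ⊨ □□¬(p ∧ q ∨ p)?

2

w0: successors {w5}; □¬(p ∧ q ∨ p) there: w5:F. ✗
w1: no successors, so □□¬(p ∧ q ∨ p) holds vacuously. ✓
w2: successors {w1, w2, w5}; □¬(p ∧ q ∨ p) there: w1:T, w2:F, w5:F. ✗
w3: no successors, so □□¬(p ∧ q ∨ p) holds vacuously. ✓
w4: successors {w1, w5}; □¬(p ∧ q ∨ p) there: w1:T, w5:F. ✗
w5: successors {w2}; □¬(p ∧ q ∨ p) there: w2:F. ✗
Satisfying worlds: {w1, w3}.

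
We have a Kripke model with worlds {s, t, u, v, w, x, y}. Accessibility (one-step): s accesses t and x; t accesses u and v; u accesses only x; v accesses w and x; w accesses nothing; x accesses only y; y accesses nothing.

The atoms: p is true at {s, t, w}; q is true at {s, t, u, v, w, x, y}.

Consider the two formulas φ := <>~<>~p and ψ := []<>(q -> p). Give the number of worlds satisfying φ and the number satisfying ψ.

2 and 2

For <>~<>~p:
s: successors {t, x}; ~<>~p there: t:F, x:F. ✗
t: successors {u, v}; ~<>~p there: u:F, v:F. ✗
u: successors {x}; ~<>~p there: x:F. ✗
v: successors {w, x}; ~<>~p there: w:T, x:F. ✓
w: no successors, so <>~<>~p fails. ✗
x: successors {y}; ~<>~p there: y:T. ✓
y: no successors, so <>~<>~p fails. ✗
— 2 worlds.
For []<>(q -> p):
s: successors {t, x}; <>(q -> p) there: t:F, x:F. ✗
t: successors {u, v}; <>(q -> p) there: u:F, v:T. ✗
u: successors {x}; <>(q -> p) there: x:F. ✗
v: successors {w, x}; <>(q -> p) there: w:F, x:F. ✗
w: no successors, so []<>(q -> p) holds vacuously. ✓
x: successors {y}; <>(q -> p) there: y:F. ✗
y: no successors, so []<>(q -> p) holds vacuously. ✓
— 2 worlds.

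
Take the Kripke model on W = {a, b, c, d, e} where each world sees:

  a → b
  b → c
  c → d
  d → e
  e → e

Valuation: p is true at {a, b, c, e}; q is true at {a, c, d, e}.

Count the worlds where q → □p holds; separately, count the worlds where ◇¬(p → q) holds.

For q → □p:
a: q is T, □p is T. ✓
b: q is F, □p is T. ✓
c: q is T, □p is F. ✗
d: q is T, □p is T. ✓
e: q is T, □p is T. ✓
— 4 worlds.
For ◇¬(p → q):
a: successors {b}; ¬(p → q) there: b:T. ✓
b: successors {c}; ¬(p → q) there: c:F. ✗
c: successors {d}; ¬(p → q) there: d:F. ✗
d: successors {e}; ¬(p → q) there: e:F. ✗
e: successors {e}; ¬(p → q) there: e:F. ✗
— 1 world.

4 and 1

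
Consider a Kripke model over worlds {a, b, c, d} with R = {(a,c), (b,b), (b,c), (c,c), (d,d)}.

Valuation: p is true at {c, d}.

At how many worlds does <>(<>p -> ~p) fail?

3

a: successors {c}; <>p -> ~p there: c:F. ✗
b: successors {b, c}; <>p -> ~p there: b:T, c:F. ✓
c: successors {c}; <>p -> ~p there: c:F. ✗
d: successors {d}; <>p -> ~p there: d:F. ✗
Satisfying worlds: {b}.
So <>(<>p -> ~p) fails at the other 3 worlds.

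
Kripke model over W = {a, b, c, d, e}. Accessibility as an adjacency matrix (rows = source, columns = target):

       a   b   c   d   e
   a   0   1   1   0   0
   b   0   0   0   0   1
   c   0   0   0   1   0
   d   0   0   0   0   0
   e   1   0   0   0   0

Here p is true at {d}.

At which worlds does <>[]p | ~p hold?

{a, b, c, e}

a: <>[]p is T, ~p is T. ✓
b: <>[]p is F, ~p is T. ✓
c: <>[]p is T, ~p is T. ✓
d: <>[]p is F, ~p is F. ✗
e: <>[]p is F, ~p is T. ✓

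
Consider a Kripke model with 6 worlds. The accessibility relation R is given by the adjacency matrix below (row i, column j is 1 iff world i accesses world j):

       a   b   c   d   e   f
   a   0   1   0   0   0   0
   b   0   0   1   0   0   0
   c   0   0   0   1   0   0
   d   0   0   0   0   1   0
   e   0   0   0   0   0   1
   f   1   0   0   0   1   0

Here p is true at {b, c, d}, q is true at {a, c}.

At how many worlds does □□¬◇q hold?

4

a: successors {b}; □¬◇q there: b:T. ✓
b: successors {c}; □¬◇q there: c:T. ✓
c: successors {d}; □¬◇q there: d:T. ✓
d: successors {e}; □¬◇q there: e:F. ✗
e: successors {f}; □¬◇q there: f:T. ✓
f: successors {a, e}; □¬◇q there: a:F, e:F. ✗
Satisfying worlds: {a, b, c, e}.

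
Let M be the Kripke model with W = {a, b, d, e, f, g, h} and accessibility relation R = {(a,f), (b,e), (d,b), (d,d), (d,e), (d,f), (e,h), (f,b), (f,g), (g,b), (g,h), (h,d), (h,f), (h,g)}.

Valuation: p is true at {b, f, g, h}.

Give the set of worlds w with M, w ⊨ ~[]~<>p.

a: []~<>p is F. ✓
b: []~<>p is F. ✓
d: []~<>p is F. ✓
e: []~<>p is F. ✓
f: []~<>p is F. ✓
g: []~<>p is F. ✓
h: []~<>p is F. ✓

{a, b, d, e, f, g, h}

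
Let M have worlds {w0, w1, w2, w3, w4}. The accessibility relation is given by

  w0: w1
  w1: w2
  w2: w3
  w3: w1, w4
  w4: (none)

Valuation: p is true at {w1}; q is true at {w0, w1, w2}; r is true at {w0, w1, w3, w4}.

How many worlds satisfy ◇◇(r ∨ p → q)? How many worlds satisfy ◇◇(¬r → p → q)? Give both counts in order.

For ◇◇(r ∨ p → q):
w0: successors {w1}; ◇(r ∨ p → q) there: w1:T. ✓
w1: successors {w2}; ◇(r ∨ p → q) there: w2:F. ✗
w2: successors {w3}; ◇(r ∨ p → q) there: w3:T. ✓
w3: successors {w1, w4}; ◇(r ∨ p → q) there: w1:T, w4:F. ✓
w4: no successors, so ◇◇(r ∨ p → q) fails. ✗
— 3 worlds.
For ◇◇(¬r → p → q):
w0: successors {w1}; ◇(¬r → p → q) there: w1:T. ✓
w1: successors {w2}; ◇(¬r → p → q) there: w2:T. ✓
w2: successors {w3}; ◇(¬r → p → q) there: w3:T. ✓
w3: successors {w1, w4}; ◇(¬r → p → q) there: w1:T, w4:F. ✓
w4: no successors, so ◇◇(¬r → p → q) fails. ✗
— 4 worlds.

3 and 4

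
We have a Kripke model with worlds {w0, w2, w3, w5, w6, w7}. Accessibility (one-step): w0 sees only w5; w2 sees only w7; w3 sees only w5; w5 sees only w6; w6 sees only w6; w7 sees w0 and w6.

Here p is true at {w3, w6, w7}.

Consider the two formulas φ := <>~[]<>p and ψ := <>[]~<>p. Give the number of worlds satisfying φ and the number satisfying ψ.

1 and 0

For <>~[]<>p:
w0: successors {w5}; ~[]<>p there: w5:F. ✗
w2: successors {w7}; ~[]<>p there: w7:T. ✓
w3: successors {w5}; ~[]<>p there: w5:F. ✗
w5: successors {w6}; ~[]<>p there: w6:F. ✗
w6: successors {w6}; ~[]<>p there: w6:F. ✗
w7: successors {w0, w6}; ~[]<>p there: w0:F, w6:F. ✗
— 1 world.
For <>[]~<>p:
w0: successors {w5}; []~<>p there: w5:F. ✗
w2: successors {w7}; []~<>p there: w7:F. ✗
w3: successors {w5}; []~<>p there: w5:F. ✗
w5: successors {w6}; []~<>p there: w6:F. ✗
w6: successors {w6}; []~<>p there: w6:F. ✗
w7: successors {w0, w6}; []~<>p there: w0:F, w6:F. ✗
— 0 worlds.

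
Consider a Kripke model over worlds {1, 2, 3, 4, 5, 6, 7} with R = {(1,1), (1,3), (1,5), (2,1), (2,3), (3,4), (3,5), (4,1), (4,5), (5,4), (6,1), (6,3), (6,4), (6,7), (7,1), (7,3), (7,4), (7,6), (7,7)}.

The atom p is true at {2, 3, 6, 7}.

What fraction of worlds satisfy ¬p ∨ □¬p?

1: ¬p is T, □¬p is F. ✓
2: ¬p is F, □¬p is F. ✗
3: ¬p is F, □¬p is T. ✓
4: ¬p is T, □¬p is T. ✓
5: ¬p is T, □¬p is T. ✓
6: ¬p is F, □¬p is F. ✗
7: ¬p is F, □¬p is F. ✗
That's 4 of 7 worlds, so 4/7.

4/7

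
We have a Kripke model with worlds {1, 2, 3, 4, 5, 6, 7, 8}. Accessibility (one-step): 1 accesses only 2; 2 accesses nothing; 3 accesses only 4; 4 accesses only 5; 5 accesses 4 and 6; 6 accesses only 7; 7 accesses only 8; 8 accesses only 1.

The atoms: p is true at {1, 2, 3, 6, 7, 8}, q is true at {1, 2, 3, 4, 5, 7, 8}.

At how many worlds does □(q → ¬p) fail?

1: successors {2}; q → ¬p there: 2:F. ✗
2: no successors, so □(q → ¬p) holds vacuously. ✓
3: successors {4}; q → ¬p there: 4:T. ✓
4: successors {5}; q → ¬p there: 5:T. ✓
5: successors {4, 6}; q → ¬p there: 4:T, 6:T. ✓
6: successors {7}; q → ¬p there: 7:F. ✗
7: successors {8}; q → ¬p there: 8:F. ✗
8: successors {1}; q → ¬p there: 1:F. ✗
Satisfying worlds: {2, 3, 4, 5}.
So □(q → ¬p) fails at the other 4 worlds.

4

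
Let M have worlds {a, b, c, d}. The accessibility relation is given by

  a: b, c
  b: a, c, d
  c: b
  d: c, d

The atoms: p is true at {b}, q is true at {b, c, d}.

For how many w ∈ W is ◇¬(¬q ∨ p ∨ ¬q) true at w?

a: successors {b, c}; ¬(¬q ∨ p ∨ ¬q) there: b:F, c:T. ✓
b: successors {a, c, d}; ¬(¬q ∨ p ∨ ¬q) there: a:F, c:T, d:T. ✓
c: successors {b}; ¬(¬q ∨ p ∨ ¬q) there: b:F. ✗
d: successors {c, d}; ¬(¬q ∨ p ∨ ¬q) there: c:T, d:T. ✓
Satisfying worlds: {a, b, d}.

3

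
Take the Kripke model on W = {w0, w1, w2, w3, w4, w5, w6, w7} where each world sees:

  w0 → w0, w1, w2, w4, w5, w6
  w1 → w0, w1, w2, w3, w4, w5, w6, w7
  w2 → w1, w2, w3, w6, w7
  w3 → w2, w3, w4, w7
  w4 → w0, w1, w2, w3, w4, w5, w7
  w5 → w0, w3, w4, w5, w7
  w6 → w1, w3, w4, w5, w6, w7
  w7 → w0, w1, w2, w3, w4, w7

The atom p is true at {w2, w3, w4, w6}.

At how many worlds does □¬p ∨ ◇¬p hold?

w0: □¬p is F, ◇¬p is T. ✓
w1: □¬p is F, ◇¬p is T. ✓
w2: □¬p is F, ◇¬p is T. ✓
w3: □¬p is F, ◇¬p is T. ✓
w4: □¬p is F, ◇¬p is T. ✓
w5: □¬p is F, ◇¬p is T. ✓
w6: □¬p is F, ◇¬p is T. ✓
w7: □¬p is F, ◇¬p is T. ✓
Satisfying worlds: {w0, w1, w2, w3, w4, w5, w6, w7}.

8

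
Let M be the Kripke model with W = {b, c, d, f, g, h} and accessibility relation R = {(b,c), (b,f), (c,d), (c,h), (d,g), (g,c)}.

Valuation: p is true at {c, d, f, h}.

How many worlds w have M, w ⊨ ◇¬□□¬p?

2

b: successors {c, f}; ¬□□¬p there: c:F, f:F. ✗
c: successors {d, h}; ¬□□¬p there: d:T, h:F. ✓
d: successors {g}; ¬□□¬p there: g:T. ✓
f: no successors, so ◇¬□□¬p fails. ✗
g: successors {c}; ¬□□¬p there: c:F. ✗
h: no successors, so ◇¬□□¬p fails. ✗
Satisfying worlds: {c, d}.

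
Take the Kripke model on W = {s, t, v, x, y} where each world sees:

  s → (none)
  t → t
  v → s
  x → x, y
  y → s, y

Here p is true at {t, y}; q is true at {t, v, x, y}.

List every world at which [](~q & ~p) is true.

{s, v}

s: no successors, so [](~q & ~p) holds vacuously. ✓
t: successors {t}; ~q & ~p there: t:F. ✗
v: successors {s}; ~q & ~p there: s:T. ✓
x: successors {x, y}; ~q & ~p there: x:F, y:F. ✗
y: successors {s, y}; ~q & ~p there: s:T, y:F. ✗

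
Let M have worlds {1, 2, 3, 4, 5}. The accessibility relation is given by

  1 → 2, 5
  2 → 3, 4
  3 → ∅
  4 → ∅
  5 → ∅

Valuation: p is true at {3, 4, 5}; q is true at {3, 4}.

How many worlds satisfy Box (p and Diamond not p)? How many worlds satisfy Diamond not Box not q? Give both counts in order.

For Box (p and Diamond not p):
1: successors {2, 5}; p and Diamond not p there: 2:F, 5:F. ✗
2: successors {3, 4}; p and Diamond not p there: 3:F, 4:F. ✗
3: no successors, so Box (p and Diamond not p) holds vacuously. ✓
4: no successors, so Box (p and Diamond not p) holds vacuously. ✓
5: no successors, so Box (p and Diamond not p) holds vacuously. ✓
— 3 worlds.
For Diamond not Box not q:
1: successors {2, 5}; not Box not q there: 2:T, 5:F. ✓
2: successors {3, 4}; not Box not q there: 3:F, 4:F. ✗
3: no successors, so Diamond not Box not q fails. ✗
4: no successors, so Diamond not Box not q fails. ✗
5: no successors, so Diamond not Box not q fails. ✗
— 1 world.

3 and 1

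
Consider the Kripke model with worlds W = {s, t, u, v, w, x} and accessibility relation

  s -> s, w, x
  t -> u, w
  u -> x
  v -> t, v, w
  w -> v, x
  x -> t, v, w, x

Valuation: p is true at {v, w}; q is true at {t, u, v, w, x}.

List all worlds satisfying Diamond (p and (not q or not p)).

s: successors {s, w, x}; p and (not q or not p) there: s:F, w:F, x:F. ✗
t: successors {u, w}; p and (not q or not p) there: u:F, w:F. ✗
u: successors {x}; p and (not q or not p) there: x:F. ✗
v: successors {t, v, w}; p and (not q or not p) there: t:F, v:F, w:F. ✗
w: successors {v, x}; p and (not q or not p) there: v:F, x:F. ✗
x: successors {t, v, w, x}; p and (not q or not p) there: t:F, v:F, w:F, x:F. ✗

∅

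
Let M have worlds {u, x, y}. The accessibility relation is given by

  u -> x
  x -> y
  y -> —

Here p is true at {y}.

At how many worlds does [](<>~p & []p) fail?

u: successors {x}; <>~p & []p there: x:F. ✗
x: successors {y}; <>~p & []p there: y:F. ✗
y: no successors, so [](<>~p & []p) holds vacuously. ✓
Satisfying worlds: {y}.
So [](<>~p & []p) fails at the other 2 worlds.

2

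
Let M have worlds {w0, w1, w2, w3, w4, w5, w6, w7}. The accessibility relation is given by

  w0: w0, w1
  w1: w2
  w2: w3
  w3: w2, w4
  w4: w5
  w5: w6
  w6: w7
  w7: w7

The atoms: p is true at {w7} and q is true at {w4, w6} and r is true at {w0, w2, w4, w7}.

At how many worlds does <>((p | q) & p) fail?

w0: successors {w0, w1}; (p | q) & p there: w0:F, w1:F. ✗
w1: successors {w2}; (p | q) & p there: w2:F. ✗
w2: successors {w3}; (p | q) & p there: w3:F. ✗
w3: successors {w2, w4}; (p | q) & p there: w2:F, w4:F. ✗
w4: successors {w5}; (p | q) & p there: w5:F. ✗
w5: successors {w6}; (p | q) & p there: w6:F. ✗
w6: successors {w7}; (p | q) & p there: w7:T. ✓
w7: successors {w7}; (p | q) & p there: w7:T. ✓
Satisfying worlds: {w6, w7}.
So <>((p | q) & p) fails at the other 6 worlds.

6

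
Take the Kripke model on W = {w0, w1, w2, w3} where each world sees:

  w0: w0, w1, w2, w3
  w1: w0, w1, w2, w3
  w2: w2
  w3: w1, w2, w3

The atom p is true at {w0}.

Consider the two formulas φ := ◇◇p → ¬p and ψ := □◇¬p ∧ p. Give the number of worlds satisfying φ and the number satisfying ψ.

3 and 1

For ◇◇p → ¬p:
w0: ◇◇p is T, ¬p is F. ✗
w1: ◇◇p is T, ¬p is T. ✓
w2: ◇◇p is F, ¬p is T. ✓
w3: ◇◇p is T, ¬p is T. ✓
— 3 worlds.
For □◇¬p ∧ p:
w0: □◇¬p is T, p is T. ✓
w1: □◇¬p is T, p is F. ✗
w2: □◇¬p is T, p is F. ✗
w3: □◇¬p is T, p is F. ✗
— 1 world.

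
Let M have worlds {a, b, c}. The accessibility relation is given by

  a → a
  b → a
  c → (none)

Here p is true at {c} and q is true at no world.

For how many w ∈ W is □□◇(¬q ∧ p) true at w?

1

a: successors {a}; □◇(¬q ∧ p) there: a:F. ✗
b: successors {a}; □◇(¬q ∧ p) there: a:F. ✗
c: no successors, so □□◇(¬q ∧ p) holds vacuously. ✓
Satisfying worlds: {c}.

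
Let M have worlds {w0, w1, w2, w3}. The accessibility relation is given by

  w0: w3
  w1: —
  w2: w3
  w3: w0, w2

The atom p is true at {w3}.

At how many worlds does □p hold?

w0: successors {w3}; p there: w3:T. ✓
w1: no successors, so □p holds vacuously. ✓
w2: successors {w3}; p there: w3:T. ✓
w3: successors {w0, w2}; p there: w0:F, w2:F. ✗
Satisfying worlds: {w0, w1, w2}.

3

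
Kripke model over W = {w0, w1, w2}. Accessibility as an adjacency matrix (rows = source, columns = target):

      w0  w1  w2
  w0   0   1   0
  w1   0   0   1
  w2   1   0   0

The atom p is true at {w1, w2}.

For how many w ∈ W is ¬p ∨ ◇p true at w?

2

w0: ¬p is T, ◇p is T. ✓
w1: ¬p is F, ◇p is T. ✓
w2: ¬p is F, ◇p is F. ✗
Satisfying worlds: {w0, w1}.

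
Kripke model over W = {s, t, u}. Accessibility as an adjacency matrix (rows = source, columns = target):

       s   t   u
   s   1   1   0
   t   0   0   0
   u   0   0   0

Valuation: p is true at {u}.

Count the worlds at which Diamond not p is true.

1

s: successors {s, t}; not p there: s:T, t:T. ✓
t: no successors, so Diamond not p fails. ✗
u: no successors, so Diamond not p fails. ✗
Satisfying worlds: {s}.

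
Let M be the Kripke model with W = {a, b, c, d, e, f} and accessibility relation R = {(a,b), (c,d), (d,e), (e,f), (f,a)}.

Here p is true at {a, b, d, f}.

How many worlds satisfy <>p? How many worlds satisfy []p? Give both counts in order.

For <>p:
a: successors {b}; p there: b:T. ✓
b: no successors, so <>p fails. ✗
c: successors {d}; p there: d:T. ✓
d: successors {e}; p there: e:F. ✗
e: successors {f}; p there: f:T. ✓
f: successors {a}; p there: a:T. ✓
— 4 worlds.
For []p:
a: successors {b}; p there: b:T. ✓
b: no successors, so []p holds vacuously. ✓
c: successors {d}; p there: d:T. ✓
d: successors {e}; p there: e:F. ✗
e: successors {f}; p there: f:T. ✓
f: successors {a}; p there: a:T. ✓
— 5 worlds.

4 and 5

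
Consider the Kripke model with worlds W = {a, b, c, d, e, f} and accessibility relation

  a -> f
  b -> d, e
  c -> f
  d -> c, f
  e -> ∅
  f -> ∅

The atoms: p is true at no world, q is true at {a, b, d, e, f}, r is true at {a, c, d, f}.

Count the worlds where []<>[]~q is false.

a: successors {f}; <>[]~q there: f:F. ✗
b: successors {d, e}; <>[]~q there: d:T, e:F. ✗
c: successors {f}; <>[]~q there: f:F. ✗
d: successors {c, f}; <>[]~q there: c:T, f:F. ✗
e: no successors, so []<>[]~q holds vacuously. ✓
f: no successors, so []<>[]~q holds vacuously. ✓
Satisfying worlds: {e, f}.
So []<>[]~q fails at the other 4 worlds.

4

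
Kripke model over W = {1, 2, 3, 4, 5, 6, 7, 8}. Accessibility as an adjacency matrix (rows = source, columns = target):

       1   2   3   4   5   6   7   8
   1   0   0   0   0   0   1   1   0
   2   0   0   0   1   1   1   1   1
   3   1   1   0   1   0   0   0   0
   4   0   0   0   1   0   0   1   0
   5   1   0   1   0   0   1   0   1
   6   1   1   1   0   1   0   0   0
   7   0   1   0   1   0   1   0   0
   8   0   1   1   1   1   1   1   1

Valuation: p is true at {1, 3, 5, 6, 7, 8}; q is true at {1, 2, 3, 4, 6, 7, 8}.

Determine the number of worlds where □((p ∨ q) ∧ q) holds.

1: successors {6, 7}; (p ∨ q) ∧ q there: 6:T, 7:T. ✓
2: successors {4, 5, 6, 7, 8}; (p ∨ q) ∧ q there: 4:T, 5:F, 6:T, 7:T, 8:T. ✗
3: successors {1, 2, 4}; (p ∨ q) ∧ q there: 1:T, 2:T, 4:T. ✓
4: successors {4, 7}; (p ∨ q) ∧ q there: 4:T, 7:T. ✓
5: successors {1, 3, 6, 8}; (p ∨ q) ∧ q there: 1:T, 3:T, 6:T, 8:T. ✓
6: successors {1, 2, 3, 5}; (p ∨ q) ∧ q there: 1:T, 2:T, 3:T, 5:F. ✗
7: successors {2, 4, 6}; (p ∨ q) ∧ q there: 2:T, 4:T, 6:T. ✓
8: successors {2, 3, 4, 5, 6, 7, 8}; (p ∨ q) ∧ q there: 2:T, 3:T, 4:T, 5:F, 6:T, 7:T, 8:T. ✗
Satisfying worlds: {1, 3, 4, 5, 7}.

5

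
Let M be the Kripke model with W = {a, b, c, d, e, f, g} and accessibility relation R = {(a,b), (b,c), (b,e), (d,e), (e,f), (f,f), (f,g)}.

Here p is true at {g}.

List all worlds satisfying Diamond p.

a: successors {b}; p there: b:F. ✗
b: successors {c, e}; p there: c:F, e:F. ✗
c: no successors, so Diamond p fails. ✗
d: successors {e}; p there: e:F. ✗
e: successors {f}; p there: f:F. ✗
f: successors {f, g}; p there: f:F, g:T. ✓
g: no successors, so Diamond p fails. ✗

{f}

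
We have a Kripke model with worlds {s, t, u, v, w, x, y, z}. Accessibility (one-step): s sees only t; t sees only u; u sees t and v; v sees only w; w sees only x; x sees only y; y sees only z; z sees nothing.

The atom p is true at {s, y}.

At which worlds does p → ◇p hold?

{t, u, v, w, x, z}

s: p is T, ◇p is F. ✗
t: p is F, ◇p is F. ✓
u: p is F, ◇p is F. ✓
v: p is F, ◇p is F. ✓
w: p is F, ◇p is F. ✓
x: p is F, ◇p is T. ✓
y: p is T, ◇p is F. ✗
z: p is F, ◇p is F. ✓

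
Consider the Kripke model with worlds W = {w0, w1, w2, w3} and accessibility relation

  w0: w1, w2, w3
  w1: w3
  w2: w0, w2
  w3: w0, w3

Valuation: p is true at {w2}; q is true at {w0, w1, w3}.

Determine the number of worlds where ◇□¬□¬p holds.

w0: successors {w1, w2, w3}; □¬□¬p there: w1:F, w2:T, w3:F. ✓
w1: successors {w3}; □¬□¬p there: w3:F. ✗
w2: successors {w0, w2}; □¬□¬p there: w0:F, w2:T. ✓
w3: successors {w0, w3}; □¬□¬p there: w0:F, w3:F. ✗
Satisfying worlds: {w0, w2}.

2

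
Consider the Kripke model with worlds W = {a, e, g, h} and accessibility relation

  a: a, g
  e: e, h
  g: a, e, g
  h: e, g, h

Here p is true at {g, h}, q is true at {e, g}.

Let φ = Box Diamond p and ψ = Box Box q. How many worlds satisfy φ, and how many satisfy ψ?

For Box Diamond p:
a: successors {a, g}; Diamond p there: a:T, g:T. ✓
e: successors {e, h}; Diamond p there: e:T, h:T. ✓
g: successors {a, e, g}; Diamond p there: a:T, e:T, g:T. ✓
h: successors {e, g, h}; Diamond p there: e:T, g:T, h:T. ✓
— 4 worlds.
For Box Box q:
a: successors {a, g}; Box q there: a:F, g:F. ✗
e: successors {e, h}; Box q there: e:F, h:F. ✗
g: successors {a, e, g}; Box q there: a:F, e:F, g:F. ✗
h: successors {e, g, h}; Box q there: e:F, g:F, h:F. ✗
— 0 worlds.

4 and 0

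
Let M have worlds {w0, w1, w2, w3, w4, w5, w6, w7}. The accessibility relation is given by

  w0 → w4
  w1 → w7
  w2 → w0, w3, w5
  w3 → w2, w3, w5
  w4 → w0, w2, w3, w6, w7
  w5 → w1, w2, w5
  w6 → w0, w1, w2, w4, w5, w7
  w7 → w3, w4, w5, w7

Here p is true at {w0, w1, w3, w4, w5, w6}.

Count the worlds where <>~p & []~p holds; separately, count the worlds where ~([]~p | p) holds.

For <>~p & []~p:
w0: <>~p is F, []~p is F. ✗
w1: <>~p is T, []~p is T. ✓
w2: <>~p is F, []~p is F. ✗
w3: <>~p is T, []~p is F. ✗
w4: <>~p is T, []~p is F. ✗
w5: <>~p is T, []~p is F. ✗
w6: <>~p is T, []~p is F. ✗
w7: <>~p is T, []~p is F. ✗
— 1 world.
For ~([]~p | p):
w0: []~p | p is T. ✗
w1: []~p | p is T. ✗
w2: []~p | p is F. ✓
w3: []~p | p is T. ✗
w4: []~p | p is T. ✗
w5: []~p | p is T. ✗
w6: []~p | p is T. ✗
w7: []~p | p is F. ✓
— 2 worlds.

1 and 2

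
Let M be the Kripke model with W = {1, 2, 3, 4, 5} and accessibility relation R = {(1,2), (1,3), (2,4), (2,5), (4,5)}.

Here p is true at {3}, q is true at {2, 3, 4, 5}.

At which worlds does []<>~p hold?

1: successors {2, 3}; <>~p there: 2:T, 3:F. ✗
2: successors {4, 5}; <>~p there: 4:T, 5:F. ✗
3: no successors, so []<>~p holds vacuously. ✓
4: successors {5}; <>~p there: 5:F. ✗
5: no successors, so []<>~p holds vacuously. ✓

{3, 5}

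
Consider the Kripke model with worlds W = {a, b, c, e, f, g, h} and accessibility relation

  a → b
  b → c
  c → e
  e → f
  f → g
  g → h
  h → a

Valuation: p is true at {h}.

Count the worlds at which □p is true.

1

a: successors {b}; p there: b:F. ✗
b: successors {c}; p there: c:F. ✗
c: successors {e}; p there: e:F. ✗
e: successors {f}; p there: f:F. ✗
f: successors {g}; p there: g:F. ✗
g: successors {h}; p there: h:T. ✓
h: successors {a}; p there: a:F. ✗
Satisfying worlds: {g}.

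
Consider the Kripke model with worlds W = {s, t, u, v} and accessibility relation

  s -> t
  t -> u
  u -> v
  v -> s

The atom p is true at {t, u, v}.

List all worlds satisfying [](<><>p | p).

{s, t, u, v}

s: successors {t}; <><>p | p there: t:T. ✓
t: successors {u}; <><>p | p there: u:T. ✓
u: successors {v}; <><>p | p there: v:T. ✓
v: successors {s}; <><>p | p there: s:T. ✓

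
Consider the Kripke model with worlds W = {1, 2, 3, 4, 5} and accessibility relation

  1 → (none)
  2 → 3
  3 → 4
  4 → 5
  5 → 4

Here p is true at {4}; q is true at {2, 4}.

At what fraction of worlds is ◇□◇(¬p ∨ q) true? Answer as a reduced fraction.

4/5

1: no successors, so ◇□◇(¬p ∨ q) fails. ✗
2: successors {3}; □◇(¬p ∨ q) there: 3:T. ✓
3: successors {4}; □◇(¬p ∨ q) there: 4:T. ✓
4: successors {5}; □◇(¬p ∨ q) there: 5:T. ✓
5: successors {4}; □◇(¬p ∨ q) there: 4:T. ✓
That's 4 of 5 worlds, so 4/5.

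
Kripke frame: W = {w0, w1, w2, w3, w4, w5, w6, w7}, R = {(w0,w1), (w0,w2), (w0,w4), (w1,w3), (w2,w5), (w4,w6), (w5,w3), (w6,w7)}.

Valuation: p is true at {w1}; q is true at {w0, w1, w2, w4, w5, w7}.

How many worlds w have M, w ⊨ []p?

2

w0: successors {w1, w2, w4}; p there: w1:T, w2:F, w4:F. ✗
w1: successors {w3}; p there: w3:F. ✗
w2: successors {w5}; p there: w5:F. ✗
w3: no successors, so []p holds vacuously. ✓
w4: successors {w6}; p there: w6:F. ✗
w5: successors {w3}; p there: w3:F. ✗
w6: successors {w7}; p there: w7:F. ✗
w7: no successors, so []p holds vacuously. ✓
Satisfying worlds: {w3, w7}.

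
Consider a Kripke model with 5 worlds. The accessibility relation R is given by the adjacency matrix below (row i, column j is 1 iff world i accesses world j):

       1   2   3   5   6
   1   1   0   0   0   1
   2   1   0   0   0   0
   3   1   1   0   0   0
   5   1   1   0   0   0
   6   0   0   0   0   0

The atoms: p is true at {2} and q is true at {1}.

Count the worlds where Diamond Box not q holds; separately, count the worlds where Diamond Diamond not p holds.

1 and 4

For Diamond Box not q:
1: successors {1, 6}; Box not q there: 1:F, 6:T. ✓
2: successors {1}; Box not q there: 1:F. ✗
3: successors {1, 2}; Box not q there: 1:F, 2:F. ✗
5: successors {1, 2}; Box not q there: 1:F, 2:F. ✗
6: no successors, so Diamond Box not q fails. ✗
— 1 world.
For Diamond Diamond not p:
1: successors {1, 6}; Diamond not p there: 1:T, 6:F. ✓
2: successors {1}; Diamond not p there: 1:T. ✓
3: successors {1, 2}; Diamond not p there: 1:T, 2:T. ✓
5: successors {1, 2}; Diamond not p there: 1:T, 2:T. ✓
6: no successors, so Diamond Diamond not p fails. ✗
— 4 worlds.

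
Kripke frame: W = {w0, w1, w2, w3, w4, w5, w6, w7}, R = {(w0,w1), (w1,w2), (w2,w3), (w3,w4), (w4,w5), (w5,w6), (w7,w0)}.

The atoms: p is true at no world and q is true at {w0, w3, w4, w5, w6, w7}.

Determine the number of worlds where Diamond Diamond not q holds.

2

w0: successors {w1}; Diamond not q there: w1:T. ✓
w1: successors {w2}; Diamond not q there: w2:F. ✗
w2: successors {w3}; Diamond not q there: w3:F. ✗
w3: successors {w4}; Diamond not q there: w4:F. ✗
w4: successors {w5}; Diamond not q there: w5:F. ✗
w5: successors {w6}; Diamond not q there: w6:F. ✗
w6: no successors, so Diamond Diamond not q fails. ✗
w7: successors {w0}; Diamond not q there: w0:T. ✓
Satisfying worlds: {w0, w7}.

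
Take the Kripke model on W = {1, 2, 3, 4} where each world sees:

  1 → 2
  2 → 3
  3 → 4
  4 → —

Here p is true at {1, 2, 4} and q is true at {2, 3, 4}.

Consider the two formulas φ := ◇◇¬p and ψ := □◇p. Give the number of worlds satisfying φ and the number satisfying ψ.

1 and 2

For ◇◇¬p:
1: successors {2}; ◇¬p there: 2:T. ✓
2: successors {3}; ◇¬p there: 3:F. ✗
3: successors {4}; ◇¬p there: 4:F. ✗
4: no successors, so ◇◇¬p fails. ✗
— 1 world.
For □◇p:
1: successors {2}; ◇p there: 2:F. ✗
2: successors {3}; ◇p there: 3:T. ✓
3: successors {4}; ◇p there: 4:F. ✗
4: no successors, so □◇p holds vacuously. ✓
— 2 worlds.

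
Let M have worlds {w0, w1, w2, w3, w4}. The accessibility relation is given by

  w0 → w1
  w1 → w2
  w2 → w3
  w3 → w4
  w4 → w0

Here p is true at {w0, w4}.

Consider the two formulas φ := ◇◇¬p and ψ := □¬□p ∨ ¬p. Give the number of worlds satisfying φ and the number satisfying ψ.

For ◇◇¬p:
w0: successors {w1}; ◇¬p there: w1:T. ✓
w1: successors {w2}; ◇¬p there: w2:T. ✓
w2: successors {w3}; ◇¬p there: w3:F. ✗
w3: successors {w4}; ◇¬p there: w4:F. ✗
w4: successors {w0}; ◇¬p there: w0:T. ✓
— 3 worlds.
For □¬□p ∨ ¬p:
w0: □¬□p is T, ¬p is F. ✓
w1: □¬□p is T, ¬p is T. ✓
w2: □¬□p is F, ¬p is T. ✓
w3: □¬□p is F, ¬p is T. ✓
w4: □¬□p is T, ¬p is F. ✓
— 5 worlds.

3 and 5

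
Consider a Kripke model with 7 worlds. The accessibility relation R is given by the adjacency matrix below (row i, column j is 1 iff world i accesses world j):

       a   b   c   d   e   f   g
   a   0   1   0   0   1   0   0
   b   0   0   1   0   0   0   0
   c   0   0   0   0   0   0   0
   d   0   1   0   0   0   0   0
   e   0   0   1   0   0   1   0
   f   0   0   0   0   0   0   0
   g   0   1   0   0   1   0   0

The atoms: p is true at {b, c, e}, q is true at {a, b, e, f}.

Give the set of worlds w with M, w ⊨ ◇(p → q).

a: successors {b, e}; p → q there: b:T, e:T. ✓
b: successors {c}; p → q there: c:F. ✗
c: no successors, so ◇(p → q) fails. ✗
d: successors {b}; p → q there: b:T. ✓
e: successors {c, f}; p → q there: c:F, f:T. ✓
f: no successors, so ◇(p → q) fails. ✗
g: successors {b, e}; p → q there: b:T, e:T. ✓

{a, d, e, g}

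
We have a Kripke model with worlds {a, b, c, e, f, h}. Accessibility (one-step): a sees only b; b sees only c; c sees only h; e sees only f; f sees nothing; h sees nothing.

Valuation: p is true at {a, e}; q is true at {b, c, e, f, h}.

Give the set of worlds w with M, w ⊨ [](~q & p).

a: successors {b}; ~q & p there: b:F. ✗
b: successors {c}; ~q & p there: c:F. ✗
c: successors {h}; ~q & p there: h:F. ✗
e: successors {f}; ~q & p there: f:F. ✗
f: no successors, so [](~q & p) holds vacuously. ✓
h: no successors, so [](~q & p) holds vacuously. ✓

{f, h}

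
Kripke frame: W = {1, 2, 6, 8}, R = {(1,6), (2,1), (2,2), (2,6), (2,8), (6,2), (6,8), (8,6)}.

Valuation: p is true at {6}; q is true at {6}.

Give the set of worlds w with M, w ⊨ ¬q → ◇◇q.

{2, 6}

1: ¬q is T, ◇◇q is F. ✗
2: ¬q is T, ◇◇q is T. ✓
6: ¬q is F, ◇◇q is T. ✓
8: ¬q is T, ◇◇q is F. ✗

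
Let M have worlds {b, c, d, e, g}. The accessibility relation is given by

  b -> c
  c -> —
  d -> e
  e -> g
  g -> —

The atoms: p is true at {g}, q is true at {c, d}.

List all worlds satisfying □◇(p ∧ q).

{c, g}

b: successors {c}; ◇(p ∧ q) there: c:F. ✗
c: no successors, so □◇(p ∧ q) holds vacuously. ✓
d: successors {e}; ◇(p ∧ q) there: e:F. ✗
e: successors {g}; ◇(p ∧ q) there: g:F. ✗
g: no successors, so □◇(p ∧ q) holds vacuously. ✓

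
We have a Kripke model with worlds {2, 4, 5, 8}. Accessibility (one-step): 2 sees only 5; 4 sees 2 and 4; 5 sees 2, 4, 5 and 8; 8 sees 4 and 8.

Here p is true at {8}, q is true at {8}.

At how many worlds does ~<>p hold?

2

2: <>p is F. ✓
4: <>p is F. ✓
5: <>p is T. ✗
8: <>p is T. ✗
Satisfying worlds: {2, 4}.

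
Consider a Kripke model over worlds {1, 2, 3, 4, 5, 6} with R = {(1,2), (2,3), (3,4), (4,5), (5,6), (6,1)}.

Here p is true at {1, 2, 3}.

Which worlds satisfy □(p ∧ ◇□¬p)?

1: successors {2}; p ∧ ◇□¬p there: 2:T. ✓
2: successors {3}; p ∧ ◇□¬p there: 3:T. ✓
3: successors {4}; p ∧ ◇□¬p there: 4:F. ✗
4: successors {5}; p ∧ ◇□¬p there: 5:F. ✗
5: successors {6}; p ∧ ◇□¬p there: 6:F. ✗
6: successors {1}; p ∧ ◇□¬p there: 1:F. ✗

{1, 2}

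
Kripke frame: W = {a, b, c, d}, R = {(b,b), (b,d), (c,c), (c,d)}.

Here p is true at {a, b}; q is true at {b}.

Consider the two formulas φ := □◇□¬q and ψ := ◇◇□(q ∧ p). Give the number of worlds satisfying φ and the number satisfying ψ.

2 and 2

For □◇□¬q:
a: no successors, so □◇□¬q holds vacuously. ✓
b: successors {b, d}; ◇□¬q there: b:T, d:F. ✗
c: successors {c, d}; ◇□¬q there: c:T, d:F. ✗
d: no successors, so □◇□¬q holds vacuously. ✓
— 2 worlds.
For ◇◇□(q ∧ p):
a: no successors, so ◇◇□(q ∧ p) fails. ✗
b: successors {b, d}; ◇□(q ∧ p) there: b:T, d:F. ✓
c: successors {c, d}; ◇□(q ∧ p) there: c:T, d:F. ✓
d: no successors, so ◇◇□(q ∧ p) fails. ✗
— 2 worlds.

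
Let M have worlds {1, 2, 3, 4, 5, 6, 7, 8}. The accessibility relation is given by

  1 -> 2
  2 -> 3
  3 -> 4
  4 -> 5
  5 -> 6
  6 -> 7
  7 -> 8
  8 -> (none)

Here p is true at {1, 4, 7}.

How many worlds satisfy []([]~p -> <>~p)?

7

1: successors {2}; []~p -> <>~p there: 2:T. ✓
2: successors {3}; []~p -> <>~p there: 3:T. ✓
3: successors {4}; []~p -> <>~p there: 4:T. ✓
4: successors {5}; []~p -> <>~p there: 5:T. ✓
5: successors {6}; []~p -> <>~p there: 6:T. ✓
6: successors {7}; []~p -> <>~p there: 7:T. ✓
7: successors {8}; []~p -> <>~p there: 8:F. ✗
8: no successors, so []([]~p -> <>~p) holds vacuously. ✓
Satisfying worlds: {1, 2, 3, 4, 5, 6, 8}.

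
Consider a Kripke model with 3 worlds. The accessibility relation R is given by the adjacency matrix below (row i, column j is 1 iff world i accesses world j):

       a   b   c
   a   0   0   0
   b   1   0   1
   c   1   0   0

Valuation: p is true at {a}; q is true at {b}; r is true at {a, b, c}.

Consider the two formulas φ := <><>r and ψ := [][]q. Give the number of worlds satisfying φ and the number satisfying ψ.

1 and 2

For <><>r:
a: no successors, so <><>r fails. ✗
b: successors {a, c}; <>r there: a:F, c:T. ✓
c: successors {a}; <>r there: a:F. ✗
— 1 world.
For [][]q:
a: no successors, so [][]q holds vacuously. ✓
b: successors {a, c}; []q there: a:T, c:F. ✗
c: successors {a}; []q there: a:T. ✓
— 2 worlds.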